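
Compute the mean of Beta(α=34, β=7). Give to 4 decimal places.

0.8293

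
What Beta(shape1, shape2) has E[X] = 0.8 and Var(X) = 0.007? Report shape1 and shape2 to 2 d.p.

By moment matching, shape1+shape2 = μ(1−μ)/σ² − 1 = (0.8·0.2)/0.007 − 1 = 22.8571 − 1 = 21.8571.
Since shape1/(shape1+shape2) = μ, shape1 = 0.8·21.8571 = 17.49 and shape2 = 0.2·21.8571 = 4.37.

shape1 = 17.49, shape2 = 4.37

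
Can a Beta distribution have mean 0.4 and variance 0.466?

No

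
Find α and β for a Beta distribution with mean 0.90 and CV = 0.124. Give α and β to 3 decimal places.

α = 5.604, β = 0.623

σ = CV·μ = 0.124×0.90 = 0.11160, so σ² = 0.012455.
s+1 = μ(1−μ)/σ² = 0.0900/0.012455 = 7.2263, so s = α+β = 6.2263.
α = μs = 5.604, β = (1−μ)s = 0.623.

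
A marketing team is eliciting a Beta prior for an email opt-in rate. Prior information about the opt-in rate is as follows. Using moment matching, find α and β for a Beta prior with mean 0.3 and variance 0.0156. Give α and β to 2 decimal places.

α = 3.74, β = 8.72

Let s = α+β. The Beta variance is μ(1−μ)/(s+1).
So s+1 = μ(1−μ)/σ² = (0.3×0.7)/0.0156 = 0.21/0.0156 = 13.4615, giving s = 12.4615.
Then α = μs = 0.3×12.4615 = 3.74 and β = (1−μ)s = 0.7×12.4615 = 8.72.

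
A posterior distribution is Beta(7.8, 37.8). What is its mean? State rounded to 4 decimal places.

0.1711

The Beta mean is α/(α+β) = 7.8/(7.8+37.8) = 0.1711.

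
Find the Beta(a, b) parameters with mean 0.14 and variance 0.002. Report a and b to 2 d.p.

By moment matching, a+b = μ(1−μ)/σ² − 1 = (0.14·0.86)/0.002 − 1 = 60.2000 − 1 = 59.2000.
Since a/(a+b) = μ, a = 0.14·59.2000 = 8.29 and b = 0.86·59.2000 = 50.91.

a = 8.29, b = 50.91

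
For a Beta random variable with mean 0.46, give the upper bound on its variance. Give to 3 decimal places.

For fixed mean μ the Beta variance is μ(1−μ)/(α+β+1), increasing as α+β decreases.
Its least upper bound (not attained) is μ(1−μ) = 0.46·0.54 = 0.248.

0.248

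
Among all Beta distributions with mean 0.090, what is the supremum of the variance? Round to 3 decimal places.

For fixed mean μ the Beta variance is μ(1−μ)/(α+β+1), increasing as α+β decreases.
Its least upper bound (not attained) is μ(1−μ) = 0.090·0.910 = 0.082.

0.082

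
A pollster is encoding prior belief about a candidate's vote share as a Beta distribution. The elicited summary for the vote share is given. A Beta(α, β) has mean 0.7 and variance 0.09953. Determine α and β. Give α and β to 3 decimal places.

By moment matching, α+β = μ(1−μ)/σ² − 1 = (0.7·0.3)/0.09953 − 1 = 2.1099 − 1 = 1.1099.
Since α/(α+β) = μ, α = 0.7·1.1099 = 0.777 and β = 0.3·1.1099 = 0.333.

α = 0.777, β = 0.333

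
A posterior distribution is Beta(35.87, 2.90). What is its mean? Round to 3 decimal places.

0.925

E[X] = α/(α+β) = 35.87/38.77 = 0.925.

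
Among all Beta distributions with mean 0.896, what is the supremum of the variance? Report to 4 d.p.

Var = μ(1−μ)/(α+β+1), which approaches μ(1−μ) as α+β → 0.
So the supremum is μ(1−μ) = 0.896×0.104 = 0.0932.

0.0932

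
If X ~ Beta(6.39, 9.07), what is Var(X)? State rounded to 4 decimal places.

α+β = 15.46 and αβ = 57.9573, so Var = αβ/[(α+β)²(α+β+1)] = 57.9573/3934.130936 = 0.0147.

0.0147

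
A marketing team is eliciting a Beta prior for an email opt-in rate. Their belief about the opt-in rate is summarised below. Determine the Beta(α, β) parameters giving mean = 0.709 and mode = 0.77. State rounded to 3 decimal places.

α = 6.276, β = 2.576

Let s = α+β. Mean gives α = μs = 0.709s; mode gives (α−1)/(s−2) = 0.77.
Substituting: 0.709s − 1 = 0.77(s−2) = 0.77s − 1.54, so -0.061s = -0.54 and s = 8.8525.
Then α = 0.709×8.8525 = 6.276 and β = s−α = 2.576.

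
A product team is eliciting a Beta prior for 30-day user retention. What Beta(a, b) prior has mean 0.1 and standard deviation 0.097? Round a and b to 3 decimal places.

Variance = 0.097² = 0.009409. The moment-matching identity a+b = μ(1−μ)/Var − 1 gives
a+b = 0.09/0.009409 − 1 = 8.5653, so a = μ·8.5653 = 0.857 and b = (1−μ)·8.5653 = 7.709.

a = 0.857, b = 7.709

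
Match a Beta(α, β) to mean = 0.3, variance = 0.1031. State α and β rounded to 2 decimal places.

Let s = α+β. The Beta variance is μ(1−μ)/(s+1).
So s+1 = μ(1−μ)/σ² = (0.3×0.7)/0.1031 = 0.21/0.1031 = 2.0369, giving s = 1.0369.
Then α = μs = 0.3×1.0369 = 0.31 and β = (1−μ)s = 0.7×1.0369 = 0.73.

α = 0.31, β = 0.73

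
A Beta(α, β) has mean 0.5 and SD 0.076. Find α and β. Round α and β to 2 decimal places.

α = 21.14, β = 21.14

Variance = 0.076² = 0.005776. The moment-matching identity α+β = μ(1−μ)/Var − 1 gives
α+β = 0.25/0.005776 − 1 = 42.2825, so α = μ·42.2825 = 21.14 and β = (1−μ)·42.2825 = 21.14.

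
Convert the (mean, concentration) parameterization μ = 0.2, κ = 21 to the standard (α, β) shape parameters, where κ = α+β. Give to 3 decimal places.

α = 4.200, β = 16.800

Split κ in proportion μ : (1−μ): α = 0.2·21 = 4.200, β = 21 − 4.200 = 16.800.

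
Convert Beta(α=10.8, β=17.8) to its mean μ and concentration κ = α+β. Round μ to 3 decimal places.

μ = 0.378, κ = 28.6

κ = α+β = 10.8+17.8 = 28.6; μ = α/κ = 10.8/28.6 = 0.378.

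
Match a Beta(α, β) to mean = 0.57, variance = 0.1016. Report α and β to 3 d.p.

Let s = α+β. The Beta variance is μ(1−μ)/(s+1).
So s+1 = μ(1−μ)/σ² = (0.57×0.43)/0.1016 = 0.2451/0.1016 = 2.4124, giving s = 1.4124.
Then α = μs = 0.57×1.4124 = 0.805 and β = (1−μ)s = 0.43×1.4124 = 0.607.

α = 0.805, β = 0.607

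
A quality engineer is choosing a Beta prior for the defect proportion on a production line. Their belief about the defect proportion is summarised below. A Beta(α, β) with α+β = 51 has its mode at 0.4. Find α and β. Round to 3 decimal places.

α = 20.600, β = 30.400

Since the density peak of Beta(α,β) is at (α−1)/(α+β−2),
α = 1 + 0.4(51−2) = 20.600 and β = 51 − 20.600 = 30.400.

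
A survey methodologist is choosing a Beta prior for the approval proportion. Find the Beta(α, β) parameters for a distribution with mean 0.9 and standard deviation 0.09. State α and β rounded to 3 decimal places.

Variance = 0.09² = 0.0081. The moment-matching identity α+β = μ(1−μ)/Var − 1 gives
α+β = 0.09/0.0081 − 1 = 10.1111, so α = μ·10.1111 = 9.100 and β = (1−μ)·10.1111 = 1.011.

α = 9.100, β = 1.011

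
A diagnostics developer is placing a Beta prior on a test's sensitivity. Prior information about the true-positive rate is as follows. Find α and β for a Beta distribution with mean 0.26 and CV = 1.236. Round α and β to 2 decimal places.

α = 0.22, β = 0.64

Var = (CV·μ)² = (1.236×0.26)² = 0.103272.
α+β = μ(1−μ)/Var − 1 = 0.1924/0.103272 − 1 = 0.8630.
Thus α = 0.26·0.8630 = 0.22 and β = 0.74·0.8630 = 0.64.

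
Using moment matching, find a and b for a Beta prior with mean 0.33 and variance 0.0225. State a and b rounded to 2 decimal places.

Let s = a+b. The Beta variance is μ(1−μ)/(s+1).
So s+1 = μ(1−μ)/σ² = (0.33×0.67)/0.0225 = 0.2211/0.0225 = 9.8267, giving s = 8.8267.
Then a = μs = 0.33×8.8267 = 2.91 and b = (1−μ)s = 0.67×8.8267 = 5.91.

a = 2.91, b = 5.91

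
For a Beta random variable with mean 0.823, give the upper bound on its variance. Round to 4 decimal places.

For fixed mean μ the Beta variance is μ(1−μ)/(α+β+1), increasing as α+β decreases.
Its least upper bound (not attained) is μ(1−μ) = 0.823·0.177 = 0.1457.

0.1457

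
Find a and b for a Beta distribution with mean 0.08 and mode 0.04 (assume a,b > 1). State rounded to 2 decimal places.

a = 1.84, b = 21.16

Let s = a+b. Mean gives a = μs = 0.08s; mode gives (a−1)/(s−2) = 0.04.
Substituting: 0.08s − 1 = 0.04(s−2) = 0.04s − 0.08, so 0.04s = 0.92 and s = 23.0000.
Then a = 0.08×23.0000 = 1.84 and b = s−a = 21.16.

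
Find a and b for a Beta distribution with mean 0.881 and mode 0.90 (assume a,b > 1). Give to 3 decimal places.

Let s = a+b. Mean gives a = μs = 0.881s; mode gives (a−1)/(s−2) = 0.90.
Substituting: 0.881s − 1 = 0.90(s−2) = 0.90s − 1.80, so -0.019s = -0.80 and s = 42.1053.
Then a = 0.881×42.1053 = 37.095 and b = s−a = 5.011.

a = 37.095, b = 5.011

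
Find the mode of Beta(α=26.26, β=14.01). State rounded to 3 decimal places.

0.660

With α,β > 1, mode = (α−1)/(α+β−2) = 25.26/38.27 = 0.660.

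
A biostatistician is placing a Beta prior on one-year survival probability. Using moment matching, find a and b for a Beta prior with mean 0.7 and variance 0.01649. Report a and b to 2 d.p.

a = 8.21, b = 3.52

Write ν = a+b; then a = μν and Var = μ(1−μ)/(ν+1).
ν = μ(1−μ)/Var − 1 = 0.21/0.01649 − 1 = 11.7350.
a = 0.7·11.7350 = 8.21, b = 0.3·11.7350 = 3.52.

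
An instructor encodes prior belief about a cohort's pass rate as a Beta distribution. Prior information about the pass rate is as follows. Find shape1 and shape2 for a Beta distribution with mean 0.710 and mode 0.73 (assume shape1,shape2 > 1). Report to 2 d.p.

Let s = shape1+shape2. Mean gives shape1 = μs = 0.710s; mode gives (shape1−1)/(s−2) = 0.73.
Substituting: 0.710s − 1 = 0.73(s−2) = 0.73s − 1.46, so -0.020s = -0.46 and s = 23.0000.
Then shape1 = 0.710×23.0000 = 16.33 and shape2 = s−shape1 = 6.67.

shape1 = 16.33, shape2 = 6.67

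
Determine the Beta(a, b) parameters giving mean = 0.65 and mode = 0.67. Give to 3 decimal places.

Let s = a+b. Mean gives a = μs = 0.65s; mode gives (a−1)/(s−2) = 0.67.
Substituting: 0.65s − 1 = 0.67(s−2) = 0.67s − 1.34, so -0.02s = -0.34 and s = 17.0000.
Then a = 0.65×17.0000 = 11.050 and b = s−a = 5.950.

a = 11.050, b = 5.950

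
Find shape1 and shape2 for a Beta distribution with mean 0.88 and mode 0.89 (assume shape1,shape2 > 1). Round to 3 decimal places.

Let s = shape1+shape2. Mean gives shape1 = μs = 0.88s; mode gives (shape1−1)/(s−2) = 0.89.
Substituting: 0.88s − 1 = 0.89(s−2) = 0.89s − 1.78, so -0.01s = -0.78 and s = 78.0000.
Then shape1 = 0.88×78.0000 = 68.640 and shape2 = s−shape1 = 9.360.

shape1 = 68.640, shape2 = 9.360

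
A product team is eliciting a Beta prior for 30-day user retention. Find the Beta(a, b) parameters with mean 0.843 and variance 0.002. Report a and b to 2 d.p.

By moment matching, a+b = μ(1−μ)/σ² − 1 = (0.843·0.157)/0.002 − 1 = 66.1755 − 1 = 65.1755.
Since a/(a+b) = μ, a = 0.843·65.1755 = 54.94 and b = 0.157·65.1755 = 10.23.

a = 54.94, b = 10.23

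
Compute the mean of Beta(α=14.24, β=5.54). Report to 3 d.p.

0.720

The Beta mean is α/(α+β) = 14.24/(14.24+5.54) = 0.720.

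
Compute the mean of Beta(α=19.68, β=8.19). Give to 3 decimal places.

The Beta mean is α/(α+β) = 19.68/(19.68+8.19) = 0.706.

0.706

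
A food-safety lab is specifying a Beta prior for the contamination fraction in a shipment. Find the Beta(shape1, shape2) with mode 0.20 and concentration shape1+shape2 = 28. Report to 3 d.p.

shape1 = 6.200, shape2 = 21.800

Since the density peak of Beta(shape1,shape2) is at (shape1−1)/(shape1+shape2−2),
shape1 = 1 + 0.20(28−2) = 6.200 and shape2 = 28 − 6.200 = 21.800.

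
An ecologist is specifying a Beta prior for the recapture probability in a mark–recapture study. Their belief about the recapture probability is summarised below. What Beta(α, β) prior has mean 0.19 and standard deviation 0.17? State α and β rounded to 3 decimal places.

α = 0.822, β = 3.503

First σ² = 0.0289. Setting α = μn, β = (1−μ)n with n = α+β,
μ(1−μ)/(n+1) = 0.0289 ⇒ n+1 = 0.1539/0.0289 = 5.3253 ⇒ n = 4.3253.
Hence α = 0.19×4.3253 = 0.822, β = 0.81×4.3253 = 3.503.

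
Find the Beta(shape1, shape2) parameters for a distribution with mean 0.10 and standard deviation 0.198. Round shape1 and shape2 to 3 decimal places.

shape1 = 0.130, shape2 = 1.166

First σ² = 0.039204. Setting shape1 = μn, shape2 = (1−μ)n with n = shape1+shape2,
μ(1−μ)/(n+1) = 0.039204 ⇒ n+1 = 0.0900/0.039204 = 2.2957 ⇒ n = 1.2957.
Hence shape1 = 0.10×1.2957 = 0.130, shape2 = 0.90×1.2957 = 1.166.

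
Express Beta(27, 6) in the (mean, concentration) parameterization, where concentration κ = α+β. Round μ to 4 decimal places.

μ = 0.8182, κ = 33

κ = α+β = 27+6 = 33; μ = α/κ = 27/33 = 0.8182.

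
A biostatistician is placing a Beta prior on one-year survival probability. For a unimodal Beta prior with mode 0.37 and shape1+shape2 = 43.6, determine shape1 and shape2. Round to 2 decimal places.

Mode = (shape1−1)/(κ−2) with κ = shape1+shape2, so shape1−1 = 0.37·41.6 = 15.39.
shape1 = 16.39; shape2 = κ − shape1 = 27.21.

shape1 = 16.39, shape2 = 27.21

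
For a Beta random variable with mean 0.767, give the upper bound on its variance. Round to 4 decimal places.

0.1787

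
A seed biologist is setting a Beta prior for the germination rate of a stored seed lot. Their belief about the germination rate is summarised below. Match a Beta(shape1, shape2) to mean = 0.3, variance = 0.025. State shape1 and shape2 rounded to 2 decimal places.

Write ν = shape1+shape2; then shape1 = μν and Var = μ(1−μ)/(ν+1).
ν = μ(1−μ)/Var − 1 = 0.21/0.025 − 1 = 7.4000.
shape1 = 0.3·7.4000 = 2.22, shape2 = 0.7·7.4000 = 5.18.

shape1 = 2.22, shape2 = 5.18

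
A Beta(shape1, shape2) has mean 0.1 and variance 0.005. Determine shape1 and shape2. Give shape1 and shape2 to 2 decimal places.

shape1 = 1.70, shape2 = 15.30

Write ν = shape1+shape2; then shape1 = μν and Var = μ(1−μ)/(ν+1).
ν = μ(1−μ)/Var − 1 = 0.09/0.005 − 1 = 17.0000.
shape1 = 0.1·17.0000 = 1.70, shape2 = 0.9·17.0000 = 15.30.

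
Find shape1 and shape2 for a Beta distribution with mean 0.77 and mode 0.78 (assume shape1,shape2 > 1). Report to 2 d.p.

shape1 = 43.12, shape2 = 12.88

With s = shape1+shape2: μ = shape1/s and mode = (shape1−1)/(s−2). Eliminating shape1 = μs,
μs − 1 = m(s−2) ⇒ s(μ−m) = 1−2m ⇒ s = -0.56/-0.01 = 56.0000.
So shape1 = μs = 43.12, shape2 = (1−μ)s = 12.88.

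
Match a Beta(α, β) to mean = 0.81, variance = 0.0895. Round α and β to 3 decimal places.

Write ν = α+β; then α = μν and Var = μ(1−μ)/(ν+1).
ν = μ(1−μ)/Var − 1 = 0.1539/0.0895 − 1 = 0.7196.
α = 0.81·0.7196 = 0.583, β = 0.19·0.7196 = 0.137.

α = 0.583, β = 0.137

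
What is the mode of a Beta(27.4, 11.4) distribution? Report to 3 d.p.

With α,β > 1, mode = (α−1)/(α+β−2) = 26.4/36.8 = 0.717.

0.717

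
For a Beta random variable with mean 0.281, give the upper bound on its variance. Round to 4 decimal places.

0.2020

For fixed mean μ the Beta variance is μ(1−μ)/(α+β+1), increasing as α+β decreases.
Its least upper bound (not attained) is μ(1−μ) = 0.281·0.719 = 0.2020.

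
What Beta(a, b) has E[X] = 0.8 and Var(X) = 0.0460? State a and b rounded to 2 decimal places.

By moment matching, a+b = μ(1−μ)/σ² − 1 = (0.8·0.2)/0.0460 − 1 = 3.4783 − 1 = 2.4783.
Since a/(a+b) = μ, a = 0.8·2.4783 = 1.98 and b = 0.2·2.4783 = 0.50.

a = 1.98, b = 0.50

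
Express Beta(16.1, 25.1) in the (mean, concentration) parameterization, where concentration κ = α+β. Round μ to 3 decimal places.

μ = 0.391, κ = 41.2

κ = α+β = 16.1+25.1 = 41.2; μ = α/κ = 16.1/41.2 = 0.391.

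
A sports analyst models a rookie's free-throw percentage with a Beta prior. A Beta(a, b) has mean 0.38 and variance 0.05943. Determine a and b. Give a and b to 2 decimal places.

By moment matching, a+b = μ(1−μ)/σ² − 1 = (0.38·0.62)/0.05943 − 1 = 3.9643 − 1 = 2.9643.
Since a/(a+b) = μ, a = 0.38·2.9643 = 1.13 and b = 0.62·2.9643 = 1.84.

a = 1.13, b = 1.84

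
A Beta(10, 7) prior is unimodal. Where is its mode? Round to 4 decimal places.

0.6000

With α,β > 1, mode = (α−1)/(α+β−2) = 9/15 = 0.6000.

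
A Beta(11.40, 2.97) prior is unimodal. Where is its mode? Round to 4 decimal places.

The density x^(α−1)(1−x)^(β−1) is maximised at (α−1)/(α+β−2) = 10.40/12.37 = 0.8407.

0.8407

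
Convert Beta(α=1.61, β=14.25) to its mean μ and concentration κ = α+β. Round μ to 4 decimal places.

μ = 0.1015, κ = 15.86

κ = α+β = 1.61+14.25 = 15.86; μ = α/κ = 1.61/15.86 = 0.1015.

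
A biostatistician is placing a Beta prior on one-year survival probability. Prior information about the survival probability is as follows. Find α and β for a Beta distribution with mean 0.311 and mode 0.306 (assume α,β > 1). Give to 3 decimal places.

α = 24.134, β = 53.466

Let s = α+β. Mean gives α = μs = 0.311s; mode gives (α−1)/(s−2) = 0.306.
Substituting: 0.311s − 1 = 0.306(s−2) = 0.306s − 0.612, so 0.005s = 0.388 and s = 77.6000.
Then α = 0.311×77.6000 = 24.134 and β = s−α = 53.466.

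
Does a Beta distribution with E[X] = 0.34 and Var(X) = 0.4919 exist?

The Beta variance bound is σ² < μ(1−μ).
Here μ(1−μ) = 0.34×0.66 = 0.2244, and 0.4919 ≥ 0.2244.

No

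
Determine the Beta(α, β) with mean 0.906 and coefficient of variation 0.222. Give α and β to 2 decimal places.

σ = CV·μ = 0.222×0.906 = 0.20113, so σ² = 0.040454.
s+1 = μ(1−μ)/σ² = 0.085164/0.040454 = 2.1052, so s = α+β = 1.1052.
α = μs = 1.00, β = (1−μ)s = 0.10.

α = 1.00, β = 0.10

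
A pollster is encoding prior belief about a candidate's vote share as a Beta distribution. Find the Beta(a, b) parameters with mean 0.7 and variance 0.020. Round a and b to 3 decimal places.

a = 6.650, b = 2.850

By moment matching, a+b = μ(1−μ)/σ² − 1 = (0.7·0.3)/0.020 − 1 = 10.5000 − 1 = 9.5000.
Since a/(a+b) = μ, a = 0.7·9.5000 = 6.650 and b = 0.3·9.5000 = 2.850.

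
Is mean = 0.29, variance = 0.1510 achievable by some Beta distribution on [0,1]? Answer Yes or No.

The Beta variance bound is σ² < μ(1−μ).
Here μ(1−μ) = 0.29×0.71 = 0.2059, and 0.1510 < 0.2059.

Yes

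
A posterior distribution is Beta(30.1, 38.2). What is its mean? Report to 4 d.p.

The Beta mean is α/(α+β) = 30.1/(30.1+38.2) = 0.4407.

0.4407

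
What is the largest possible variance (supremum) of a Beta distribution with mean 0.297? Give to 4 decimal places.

0.2088

Var = μ(1−μ)/(α+β+1), which approaches μ(1−μ) as α+β → 0.
So the supremum is μ(1−μ) = 0.297×0.703 = 0.2088.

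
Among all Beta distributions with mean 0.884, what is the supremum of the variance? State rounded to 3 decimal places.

0.103

Var = μ(1−μ)/(α+β+1), which approaches μ(1−μ) as α+β → 0.
So the supremum is μ(1−μ) = 0.884×0.116 = 0.103.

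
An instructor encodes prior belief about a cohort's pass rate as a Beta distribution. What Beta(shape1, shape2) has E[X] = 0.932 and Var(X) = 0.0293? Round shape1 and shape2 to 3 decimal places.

shape1 = 1.084, shape2 = 0.079

Write ν = shape1+shape2; then shape1 = μν and Var = μ(1−μ)/(ν+1).
ν = μ(1−μ)/Var − 1 = 0.063376/0.0293 − 1 = 1.1630.
shape1 = 0.932·1.1630 = 1.084, shape2 = 0.068·1.1630 = 0.079.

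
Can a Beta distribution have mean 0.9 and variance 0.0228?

The Beta variance bound is σ² < μ(1−μ).
Here μ(1−μ) = 0.9×0.1 = 0.09, and 0.0228 < 0.09.

Yes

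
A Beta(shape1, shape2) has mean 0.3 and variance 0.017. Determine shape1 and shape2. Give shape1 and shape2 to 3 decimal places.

shape1 = 3.406, shape2 = 7.947

Let s = shape1+shape2. The Beta variance is μ(1−μ)/(s+1).
So s+1 = μ(1−μ)/σ² = (0.3×0.7)/0.017 = 0.21/0.017 = 12.3529, giving s = 11.3529.
Then shape1 = μs = 0.3×11.3529 = 3.406 and shape2 = (1−μ)s = 0.7×11.3529 = 7.947.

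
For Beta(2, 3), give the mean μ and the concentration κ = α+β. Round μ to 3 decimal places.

μ = 0.400, κ = 5

κ = α+β = 2+3 = 5; μ = α/κ = 2/5 = 0.400.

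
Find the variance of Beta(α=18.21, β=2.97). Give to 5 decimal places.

0.00544

α+β = 21.18 and αβ = 54.0837, so Var = αβ/[(α+β)²(α+β+1)] = 54.0837/9949.779432 = 0.00544.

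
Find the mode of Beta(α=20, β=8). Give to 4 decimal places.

With α,β > 1, mode = (α−1)/(α+β−2) = 19/26 = 0.7308.

0.7308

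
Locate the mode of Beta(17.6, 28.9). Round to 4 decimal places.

The density x^(α−1)(1−x)^(β−1) is maximised at (α−1)/(α+β−2) = 16.6/44.5 = 0.3730.

0.3730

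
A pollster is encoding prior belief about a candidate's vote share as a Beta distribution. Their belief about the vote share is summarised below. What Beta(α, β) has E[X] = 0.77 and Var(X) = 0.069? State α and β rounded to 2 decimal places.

α = 1.21, β = 0.36

Write ν = α+β; then α = μν and Var = μ(1−μ)/(ν+1).
ν = μ(1−μ)/Var − 1 = 0.1771/0.069 − 1 = 1.5667.
α = 0.77·1.5667 = 1.21, β = 0.23·1.5667 = 0.36.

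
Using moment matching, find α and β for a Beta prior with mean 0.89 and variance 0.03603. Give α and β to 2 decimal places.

Write ν = α+β; then α = μν and Var = μ(1−μ)/(ν+1).
ν = μ(1−μ)/Var − 1 = 0.0979/0.03603 − 1 = 1.7172.
α = 0.89·1.7172 = 1.53, β = 0.11·1.7172 = 0.19.

α = 1.53, β = 0.19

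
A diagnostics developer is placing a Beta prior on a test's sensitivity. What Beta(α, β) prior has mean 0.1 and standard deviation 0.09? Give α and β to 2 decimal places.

Variance = 0.09² = 0.0081. The moment-matching identity α+β = μ(1−μ)/Var − 1 gives
α+β = 0.09/0.0081 − 1 = 10.1111, so α = μ·10.1111 = 1.01 and β = (1−μ)·10.1111 = 9.10.

α = 1.01, β = 9.10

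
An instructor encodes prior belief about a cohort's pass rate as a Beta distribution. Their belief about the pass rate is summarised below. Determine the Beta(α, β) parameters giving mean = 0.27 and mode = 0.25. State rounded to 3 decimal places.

Let s = α+β. Mean gives α = μs = 0.27s; mode gives (α−1)/(s−2) = 0.25.
Substituting: 0.27s − 1 = 0.25(s−2) = 0.25s − 0.50, so 0.02s = 0.50 and s = 25.0000.
Then α = 0.27×25.0000 = 6.750 and β = s−α = 18.250.

α = 6.750, β = 18.250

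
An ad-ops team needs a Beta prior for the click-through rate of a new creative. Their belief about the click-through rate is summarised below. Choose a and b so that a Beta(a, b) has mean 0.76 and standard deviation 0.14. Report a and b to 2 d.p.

a = 6.31, b = 1.99

Variance = 0.14² = 0.0196. The moment-matching identity a+b = μ(1−μ)/Var − 1 gives
a+b = 0.1824/0.0196 − 1 = 8.3061, so a = μ·8.3061 = 6.31 and b = (1−μ)·8.3061 = 1.99.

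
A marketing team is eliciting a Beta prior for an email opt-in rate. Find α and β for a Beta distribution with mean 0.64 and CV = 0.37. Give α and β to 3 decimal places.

α = 1.990, β = 1.119

Var = (CV·μ)² = (0.37×0.64)² = 0.056074.
α+β = μ(1−μ)/Var − 1 = 0.2304/0.056074 − 1 = 3.1088.
Thus α = 0.64·3.1088 = 1.990 and β = 0.36·3.1088 = 1.119.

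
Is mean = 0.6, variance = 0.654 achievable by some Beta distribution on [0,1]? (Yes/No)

The Beta variance bound is σ² < μ(1−μ).
Here μ(1−μ) = 0.6×0.4 = 0.24, and 0.654 ≥ 0.24.

No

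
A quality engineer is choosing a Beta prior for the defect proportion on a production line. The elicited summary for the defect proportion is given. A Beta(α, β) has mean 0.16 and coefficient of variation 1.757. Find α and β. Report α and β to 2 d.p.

α = 0.11, β = 0.59

σ = CV·μ = 1.757×0.16 = 0.28112, so σ² = 0.079028.
s+1 = μ(1−μ)/σ² = 0.1344/0.079028 = 1.7007, so s = α+β = 0.7007.
α = μs = 0.11, β = (1−μ)s = 0.59.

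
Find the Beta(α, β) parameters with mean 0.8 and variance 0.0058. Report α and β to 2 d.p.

α = 21.27, β = 5.32

Write ν = α+β; then α = μν and Var = μ(1−μ)/(ν+1).
ν = μ(1−μ)/Var − 1 = 0.16/0.0058 − 1 = 26.5862.
α = 0.8·26.5862 = 21.27, β = 0.2·26.5862 = 5.32.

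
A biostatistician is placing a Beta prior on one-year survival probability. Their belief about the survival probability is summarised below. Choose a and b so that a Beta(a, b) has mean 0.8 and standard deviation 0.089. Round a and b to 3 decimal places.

First σ² = 0.007921. Setting a = μn, b = (1−μ)n with n = a+b,
μ(1−μ)/(n+1) = 0.007921 ⇒ n+1 = 0.16/0.007921 = 20.1995 ⇒ n = 19.1995.
Hence a = 0.8×19.1995 = 15.360, b = 0.2×19.1995 = 3.840.

a = 15.360, b = 3.840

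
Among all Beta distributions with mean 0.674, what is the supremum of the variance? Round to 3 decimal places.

For fixed mean μ the Beta variance is μ(1−μ)/(α+β+1), increasing as α+β decreases.
Its least upper bound (not attained) is μ(1−μ) = 0.674·0.326 = 0.220.

0.220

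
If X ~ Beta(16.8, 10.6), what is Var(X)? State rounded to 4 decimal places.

0.0084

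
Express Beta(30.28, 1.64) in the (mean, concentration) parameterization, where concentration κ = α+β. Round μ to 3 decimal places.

μ = 0.949, κ = 31.92

κ = α+β = 30.28+1.64 = 31.92; μ = α/κ = 30.28/31.92 = 0.949.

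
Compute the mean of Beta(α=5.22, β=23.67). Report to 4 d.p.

0.1807

The Beta mean is α/(α+β) = 5.22/(5.22+23.67) = 0.1807.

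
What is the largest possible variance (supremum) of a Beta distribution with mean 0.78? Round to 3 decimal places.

Var = μ(1−μ)/(α+β+1), which approaches μ(1−μ) as α+β → 0.
So the supremum is μ(1−μ) = 0.78×0.22 = 0.172.

0.172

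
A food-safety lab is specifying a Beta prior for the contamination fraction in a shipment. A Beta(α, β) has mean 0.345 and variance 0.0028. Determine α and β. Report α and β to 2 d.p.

Let s = α+β. The Beta variance is μ(1−μ)/(s+1).
So s+1 = μ(1−μ)/σ² = (0.345×0.655)/0.0028 = 0.225975/0.0028 = 80.7054, giving s = 79.7054.
Then α = μs = 0.345×79.7054 = 27.50 and β = (1−μ)s = 0.655×79.7054 = 52.21.

α = 27.50, β = 52.21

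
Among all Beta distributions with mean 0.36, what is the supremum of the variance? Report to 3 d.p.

0.230

For fixed mean μ the Beta variance is μ(1−μ)/(α+β+1), increasing as α+β decreases.
Its least upper bound (not attained) is μ(1−μ) = 0.36·0.64 = 0.230.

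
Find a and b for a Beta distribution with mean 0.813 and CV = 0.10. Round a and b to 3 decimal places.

a = 17.887, b = 4.114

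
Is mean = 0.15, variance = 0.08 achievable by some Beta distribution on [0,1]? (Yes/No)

Yes

The Beta variance bound is σ² < μ(1−μ).
Here μ(1−μ) = 0.15×0.85 = 0.1275, and 0.08 < 0.1275.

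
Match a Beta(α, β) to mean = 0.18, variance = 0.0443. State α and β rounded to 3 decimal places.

α = 0.420, β = 1.912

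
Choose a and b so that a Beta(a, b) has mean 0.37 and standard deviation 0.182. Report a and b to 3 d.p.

Variance = 0.182² = 0.033124. The moment-matching identity a+b = μ(1−μ)/Var − 1 gives
a+b = 0.2331/0.033124 − 1 = 6.0372, so a = μ·6.0372 = 2.234 and b = (1−μ)·6.0372 = 3.803.

a = 2.234, b = 3.803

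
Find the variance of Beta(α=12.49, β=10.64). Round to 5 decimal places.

0.01029

Var = αβ/[(α+β)²(α+β+1)] = (12.49×10.64)/(23.13²×24.13) = 132.8936/12909.475197 = 0.01029.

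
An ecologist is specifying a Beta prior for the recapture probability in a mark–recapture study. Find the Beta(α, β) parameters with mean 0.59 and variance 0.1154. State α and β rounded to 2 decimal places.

α = 0.65, β = 0.45

By moment matching, α+β = μ(1−μ)/σ² − 1 = (0.59·0.41)/0.1154 − 1 = 2.0962 − 1 = 1.0962.
Since α/(α+β) = μ, α = 0.59·1.0962 = 0.65 and β = 0.41·1.0962 = 0.45.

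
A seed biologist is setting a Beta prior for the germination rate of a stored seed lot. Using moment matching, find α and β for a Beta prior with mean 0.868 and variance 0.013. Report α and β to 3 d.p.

α = 6.782, β = 1.031

Write ν = α+β; then α = μν and Var = μ(1−μ)/(ν+1).
ν = μ(1−μ)/Var − 1 = 0.114576/0.013 − 1 = 7.8135.
α = 0.868·7.8135 = 6.782, β = 0.132·7.8135 = 1.031.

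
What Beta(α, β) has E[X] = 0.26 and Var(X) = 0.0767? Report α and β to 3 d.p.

α = 0.392, β = 1.116

By moment matching, α+β = μ(1−μ)/σ² − 1 = (0.26·0.74)/0.0767 − 1 = 2.5085 − 1 = 1.5085.
Since α/(α+β) = μ, α = 0.26·1.5085 = 0.392 and β = 0.74·1.5085 = 1.116.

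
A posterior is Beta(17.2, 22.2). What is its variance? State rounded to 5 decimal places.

0.00609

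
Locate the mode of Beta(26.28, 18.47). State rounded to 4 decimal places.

0.5913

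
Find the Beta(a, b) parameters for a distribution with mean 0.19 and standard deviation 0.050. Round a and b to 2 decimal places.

a = 11.51, b = 49.05

First σ² = 0.002500. Setting a = μn, b = (1−μ)n with n = a+b,
μ(1−μ)/(n+1) = 0.002500 ⇒ n+1 = 0.1539/0.002500 = 61.5600 ⇒ n = 60.5600.
Hence a = 0.19×60.5600 = 11.51, b = 0.81×60.5600 = 49.05.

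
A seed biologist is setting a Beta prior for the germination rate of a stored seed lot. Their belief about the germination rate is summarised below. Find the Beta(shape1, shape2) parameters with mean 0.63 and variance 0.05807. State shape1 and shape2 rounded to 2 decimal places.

shape1 = 1.90, shape2 = 1.12

By moment matching, shape1+shape2 = μ(1−μ)/σ² − 1 = (0.63·0.37)/0.05807 − 1 = 4.0141 − 1 = 3.0141.
Since shape1/(shape1+shape2) = μ, shape1 = 0.63·3.0141 = 1.90 and shape2 = 0.37·3.0141 = 1.12.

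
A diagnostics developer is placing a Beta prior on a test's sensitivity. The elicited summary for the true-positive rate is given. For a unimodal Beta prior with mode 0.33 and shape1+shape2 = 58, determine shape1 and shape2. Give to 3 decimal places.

shape1 = 19.480, shape2 = 38.520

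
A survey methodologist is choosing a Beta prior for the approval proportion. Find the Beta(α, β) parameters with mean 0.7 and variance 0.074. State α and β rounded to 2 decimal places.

α = 1.29, β = 0.55

Let s = α+β. The Beta variance is μ(1−μ)/(s+1).
So s+1 = μ(1−μ)/σ² = (0.7×0.3)/0.074 = 0.21/0.074 = 2.8378, giving s = 1.8378.
Then α = μs = 0.7×1.8378 = 1.29 and β = (1−μ)s = 0.3×1.8378 = 0.55.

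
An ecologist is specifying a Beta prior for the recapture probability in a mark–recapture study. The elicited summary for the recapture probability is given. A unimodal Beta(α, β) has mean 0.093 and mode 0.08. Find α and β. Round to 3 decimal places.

α = 6.009, β = 58.606

With s = α+β: μ = α/s and mode = (α−1)/(s−2). Eliminating α = μs,
μs − 1 = m(s−2) ⇒ s(μ−m) = 1−2m ⇒ s = 0.84/0.013 = 64.6154.
So α = μs = 6.009, β = (1−μ)s = 58.606.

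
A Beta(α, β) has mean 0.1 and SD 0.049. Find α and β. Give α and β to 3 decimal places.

α = 3.648, β = 32.836

Variance = 0.049² = 0.002401. The moment-matching identity α+β = μ(1−μ)/Var − 1 gives
α+β = 0.09/0.002401 − 1 = 36.4844, so α = μ·36.4844 = 3.648 and β = (1−μ)·36.4844 = 32.836.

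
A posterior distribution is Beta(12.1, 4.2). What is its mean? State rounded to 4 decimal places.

0.7423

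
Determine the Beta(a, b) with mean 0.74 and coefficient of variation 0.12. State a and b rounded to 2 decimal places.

σ = CV·μ = 0.12×0.74 = 0.08880, so σ² = 0.007885.
s+1 = μ(1−μ)/σ² = 0.1924/0.007885 = 24.3994, so s = a+b = 23.3994.
a = μs = 17.32, b = (1−μ)s = 6.08.

a = 17.32, b = 6.08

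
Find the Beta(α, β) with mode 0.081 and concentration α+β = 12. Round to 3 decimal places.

α = 1.810, β = 10.190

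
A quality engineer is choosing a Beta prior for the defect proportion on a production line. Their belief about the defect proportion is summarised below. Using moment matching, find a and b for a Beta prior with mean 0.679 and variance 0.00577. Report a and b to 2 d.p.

a = 24.97, b = 11.80

Write ν = a+b; then a = μν and Var = μ(1−μ)/(ν+1).
ν = μ(1−μ)/Var − 1 = 0.217959/0.00577 − 1 = 36.7745.
a = 0.679·36.7745 = 24.97, b = 0.321·36.7745 = 11.80.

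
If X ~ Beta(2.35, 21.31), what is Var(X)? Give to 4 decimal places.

Var = αβ/[(α+β)²(α+β+1)] = (2.35×21.31)/(23.66²×24.66) = 50.0785/13804.559496 = 0.0036.

0.0036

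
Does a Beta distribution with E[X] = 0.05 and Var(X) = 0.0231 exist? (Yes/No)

Yes

A Beta with mean μ has variance μ(1−μ)/(α+β+1) < μ(1−μ).
Here μ(1−μ) = 0.05×0.95 = 0.0475, and 0.0231 < 0.0475.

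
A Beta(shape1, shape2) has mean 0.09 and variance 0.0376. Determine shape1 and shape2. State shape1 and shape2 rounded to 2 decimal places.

shape1 = 0.11, shape2 = 1.07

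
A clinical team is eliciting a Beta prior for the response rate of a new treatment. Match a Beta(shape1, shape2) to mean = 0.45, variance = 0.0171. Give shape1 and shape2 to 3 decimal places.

shape1 = 6.063, shape2 = 7.411

Let s = shape1+shape2. The Beta variance is μ(1−μ)/(s+1).
So s+1 = μ(1−μ)/σ² = (0.45×0.55)/0.0171 = 0.2475/0.0171 = 14.4737, giving s = 13.4737.
Then shape1 = μs = 0.45×13.4737 = 6.063 and shape2 = (1−μ)s = 0.55×13.4737 = 7.411.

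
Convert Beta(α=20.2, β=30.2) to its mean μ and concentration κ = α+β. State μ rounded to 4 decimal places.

μ = 0.4008, κ = 50.4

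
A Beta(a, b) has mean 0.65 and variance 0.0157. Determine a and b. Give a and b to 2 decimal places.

a = 8.77, b = 4.72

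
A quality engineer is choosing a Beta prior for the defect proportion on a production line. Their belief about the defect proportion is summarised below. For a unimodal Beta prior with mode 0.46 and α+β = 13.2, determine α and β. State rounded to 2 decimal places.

Mode = (α−1)/(κ−2) with κ = α+β, so α−1 = 0.46·11.2 = 5.15.
α = 6.15; β = κ − α = 7.05.

α = 6.15, β = 7.05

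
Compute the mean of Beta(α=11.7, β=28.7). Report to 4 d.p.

0.2896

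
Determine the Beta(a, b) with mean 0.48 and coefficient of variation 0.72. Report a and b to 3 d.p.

σ = CV·μ = 0.72×0.48 = 0.34560, so σ² = 0.119439.
s+1 = μ(1−μ)/σ² = 0.2496/0.119439 = 2.0898, so s = a+b = 1.0898.
a = μs = 0.523, b = (1−μ)s = 0.567.

a = 0.523, b = 0.567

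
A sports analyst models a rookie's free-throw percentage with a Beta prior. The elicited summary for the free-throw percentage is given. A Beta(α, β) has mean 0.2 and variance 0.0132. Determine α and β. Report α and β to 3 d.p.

α = 2.224, β = 8.897

Write ν = α+β; then α = μν and Var = μ(1−μ)/(ν+1).
ν = μ(1−μ)/Var − 1 = 0.16/0.0132 − 1 = 11.1212.
α = 0.2·11.1212 = 2.224, β = 0.8·11.1212 = 8.897.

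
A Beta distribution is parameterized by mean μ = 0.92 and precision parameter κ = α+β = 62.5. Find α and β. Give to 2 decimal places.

Split κ in proportion μ : (1−μ): α = 0.92·62.5 = 57.50, β = 62.5 − 57.50 = 5.00.

α = 57.50, β = 5.00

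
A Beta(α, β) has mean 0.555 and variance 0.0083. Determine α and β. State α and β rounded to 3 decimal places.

By moment matching, α+β = μ(1−μ)/σ² − 1 = (0.555·0.445)/0.0083 − 1 = 29.7560 − 1 = 28.7560.
Since α/(α+β) = μ, α = 0.555·28.7560 = 15.960 and β = 0.445·28.7560 = 12.796.

α = 15.960, β = 12.796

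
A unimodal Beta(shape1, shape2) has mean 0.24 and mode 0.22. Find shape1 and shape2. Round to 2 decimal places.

Let s = shape1+shape2. Mean gives shape1 = μs = 0.24s; mode gives (shape1−1)/(s−2) = 0.22.
Substituting: 0.24s − 1 = 0.22(s−2) = 0.22s − 0.44, so 0.02s = 0.56 and s = 28.0000.
Then shape1 = 0.24×28.0000 = 6.72 and shape2 = s−shape1 = 21.28.

shape1 = 6.72, shape2 = 21.28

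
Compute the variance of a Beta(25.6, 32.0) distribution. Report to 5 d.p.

α+β = 57.6 and αβ = 819.20, so Var = αβ/[(α+β)²(α+β+1)] = 819.20/194420.736 = 0.00421.

0.00421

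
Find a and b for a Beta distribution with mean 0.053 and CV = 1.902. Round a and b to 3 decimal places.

a = 0.209, b = 3.730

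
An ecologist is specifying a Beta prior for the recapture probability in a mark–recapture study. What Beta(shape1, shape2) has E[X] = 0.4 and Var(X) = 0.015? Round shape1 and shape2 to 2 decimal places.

shape1 = 6.00, shape2 = 9.00

Write ν = shape1+shape2; then shape1 = μν and Var = μ(1−μ)/(ν+1).
ν = μ(1−μ)/Var − 1 = 0.24/0.015 − 1 = 15.0000.
shape1 = 0.4·15.0000 = 6.00, shape2 = 0.6·15.0000 = 9.00.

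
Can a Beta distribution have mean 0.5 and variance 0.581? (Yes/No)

A Beta with mean μ has variance μ(1−μ)/(α+β+1) < μ(1−μ).
Here μ(1−μ) = 0.5×0.5 = 0.25, and 0.581 ≥ 0.25.

No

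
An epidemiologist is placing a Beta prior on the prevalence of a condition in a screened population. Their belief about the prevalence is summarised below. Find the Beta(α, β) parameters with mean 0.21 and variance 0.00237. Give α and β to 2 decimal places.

α = 14.49, β = 54.51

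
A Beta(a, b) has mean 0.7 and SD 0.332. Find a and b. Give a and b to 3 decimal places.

First σ² = 0.110224. Setting a = μn, b = (1−μ)n with n = a+b,
μ(1−μ)/(n+1) = 0.110224 ⇒ n+1 = 0.21/0.110224 = 1.9052 ⇒ n = 0.9052.
Hence a = 0.7×0.9052 = 0.634, b = 0.3×0.9052 = 0.272.

a = 0.634, b = 0.272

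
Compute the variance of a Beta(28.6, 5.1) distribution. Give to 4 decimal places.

0.0037

Var = αβ/[(α+β)²(α+β+1)] = (28.6×5.1)/(33.7²×34.7) = 145.86/39408.443 = 0.0037.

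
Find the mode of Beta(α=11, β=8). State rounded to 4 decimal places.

0.5882

The density x^(α−1)(1−x)^(β−1) is maximised at (α−1)/(α+β−2) = 10/17 = 0.5882.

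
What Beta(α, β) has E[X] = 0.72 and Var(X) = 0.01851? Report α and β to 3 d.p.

α = 7.122, β = 2.770

Write ν = α+β; then α = μν and Var = μ(1−μ)/(ν+1).
ν = μ(1−μ)/Var − 1 = 0.2016/0.01851 − 1 = 9.8914.
α = 0.72·9.8914 = 7.122, β = 0.28·9.8914 = 2.770.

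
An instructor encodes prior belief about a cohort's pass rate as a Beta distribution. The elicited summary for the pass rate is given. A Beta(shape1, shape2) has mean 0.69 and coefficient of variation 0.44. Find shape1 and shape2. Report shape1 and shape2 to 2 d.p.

Var = (CV·μ)² = (0.44×0.69)² = 0.092173.
shape1+shape2 = μ(1−μ)/Var − 1 = 0.2139/0.092173 − 1 = 1.3206.
Thus shape1 = 0.69·1.3206 = 0.91 and shape2 = 0.31·1.3206 = 0.41.

shape1 = 0.91, shape2 = 0.41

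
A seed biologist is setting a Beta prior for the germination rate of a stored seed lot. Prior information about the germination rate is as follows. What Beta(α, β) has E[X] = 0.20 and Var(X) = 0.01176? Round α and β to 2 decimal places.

By moment matching, α+β = μ(1−μ)/σ² − 1 = (0.20·0.80)/0.01176 − 1 = 13.6054 − 1 = 12.6054.
Since α/(α+β) = μ, α = 0.20·12.6054 = 2.52 and β = 0.80·12.6054 = 10.08.

α = 2.52, β = 10.08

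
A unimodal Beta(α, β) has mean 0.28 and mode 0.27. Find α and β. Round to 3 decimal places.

α = 12.880, β = 33.120

With s = α+β: μ = α/s and mode = (α−1)/(s−2). Eliminating α = μs,
μs − 1 = m(s−2) ⇒ s(μ−m) = 1−2m ⇒ s = 0.46/0.01 = 46.0000.
So α = μs = 12.880, β = (1−μ)s = 33.120.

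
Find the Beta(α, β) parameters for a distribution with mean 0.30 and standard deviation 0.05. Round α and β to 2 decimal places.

σ² = 0.05² = 0.0025.
With s = α+β, Var = μ(1−μ)/(s+1), so s+1 = (0.30×0.70)/0.0025 = 84.0000 and s = 83.0000.
α = μs = 24.90, β = (1−μ)s = 58.10.

α = 24.90, β = 58.10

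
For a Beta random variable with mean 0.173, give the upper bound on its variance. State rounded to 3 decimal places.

0.143

For fixed mean μ the Beta variance is μ(1−μ)/(α+β+1), increasing as α+β decreases.
Its least upper bound (not attained) is μ(1−μ) = 0.173·0.827 = 0.143.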